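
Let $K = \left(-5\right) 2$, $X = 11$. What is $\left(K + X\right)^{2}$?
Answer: $1$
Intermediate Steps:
$K = -10$
$\left(K + X\right)^{2} = \left(-10 + 11\right)^{2} = 1^{2} = 1$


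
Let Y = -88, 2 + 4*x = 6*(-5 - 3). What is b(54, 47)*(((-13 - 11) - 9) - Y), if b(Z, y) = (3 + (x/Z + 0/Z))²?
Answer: 4917055/11664 ≈ 421.56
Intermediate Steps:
x = -25/2 (x = -½ + (6*(-5 - 3))/4 = -½ + (6*(-8))/4 = -½ + (¼)*(-48) = -½ - 12 = -25/2 ≈ -12.500)
b(Z, y) = (3 - 25/(2*Z))² (b(Z, y) = (3 + (-25/(2*Z) + 0/Z))² = (3 + (-25/(2*Z) + 0))² = (3 - 25/(2*Z))²)
b(54, 47)*(((-13 - 11) - 9) - Y) = ((¼)*(-25 + 6*54)²/54²)*(((-13 - 11) - 9) - 1*(-88)) = ((¼)*(1/2916)*(-25 + 324)²)*((-24 - 9) + 88) = ((¼)*(1/2916)*299²)*(-33 + 88) = ((¼)*(1/2916)*89401)*55 = (89401/11664)*55 = 4917055/11664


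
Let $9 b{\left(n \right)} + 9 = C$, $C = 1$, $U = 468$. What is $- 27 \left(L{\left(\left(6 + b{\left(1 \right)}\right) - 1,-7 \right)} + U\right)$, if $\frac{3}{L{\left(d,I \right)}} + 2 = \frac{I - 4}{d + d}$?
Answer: $- \frac{3115098}{247} \approx -12612.0$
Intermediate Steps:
$b{\left(n \right)} = - \frac{8}{9}$ ($b{\left(n \right)} = -1 + \frac{1}{9} \cdot 1 = -1 + \frac{1}{9} = - \frac{8}{9}$)
$L{\left(d,I \right)} = \frac{3}{-2 + \frac{-4 + I}{2 d}}$ ($L{\left(d,I \right)} = \frac{3}{-2 + \frac{I - 4}{d + d}} = \frac{3}{-2 + \frac{-4 + I}{2 d}}$)
$- 27 \left(L{\left(\left(6 + b{\left(1 \right)}\right) - 1,-7 \right)} + U\right) = - 27 \left(- \frac{6 \left(\left(6 - \frac{8}{9}\right) - 1\right)}{4 - -7 + 4 \left(\left(6 - \frac{8}{9}\right) - 1\right)} + 468\right) = - 27 \left(- \frac{6 \left(\frac{46}{9} - 1\right)}{4 + 7 + 4 \left(\frac{46}{9} - 1\right)} + 468\right) = - 27 \left(\left(-6\right) \frac{37}{9} \frac{1}{4 + 7 + 4 \cdot \frac{37}{9}} + 468\right) = - 27 \left(\left(-6\right) \frac{37}{9} \frac{1}{4 + 7 + \frac{148}{9}} + 468\right) = - 27 \left(\left(-6\right) \frac{37}{9} \frac{1}{\frac{247}{9}} + 468\right) = - 27 \left(\left(-6\right) \frac{37}{9} \cdot \frac{9}{247} + 468\right) = - 27 \left(- \frac{222}{247} + 468\right) = \left(-27\right) \frac{115374}{247} = - \frac{3115098}{247}$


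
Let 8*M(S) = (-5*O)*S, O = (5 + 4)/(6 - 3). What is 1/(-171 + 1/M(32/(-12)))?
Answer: -5/854 ≈ -0.0058548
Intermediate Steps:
O = 3 (O = 9/3 = 9*(⅓) = 3)
M(S) = -15*S/8 (M(S) = ((-5*3)*S)/8 = (-15*S)/8 = -15*S/8)
1/(-171 + 1/M(32/(-12))) = 1/(-171 + 1/(-60/(-12))) = 1/(-171 + 1/(-60*(-1)/12)) = 1/(-171 + 1/(-15/8*(-8/3))) = 1/(-171 + 1/5) = 1/(-171 + ⅕) = 1/(-854/5) = -5/854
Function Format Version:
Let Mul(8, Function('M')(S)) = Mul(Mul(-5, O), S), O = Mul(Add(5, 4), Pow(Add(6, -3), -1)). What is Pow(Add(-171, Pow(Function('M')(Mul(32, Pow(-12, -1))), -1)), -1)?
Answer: Rational(-5, 854) ≈ -0.0058548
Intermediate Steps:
O = 3 (O = Mul(9, Pow(3, -1)) = Mul(9, Rational(1, 3)) = 3)
Function('M')(S) = Mul(Rational(-15, 8), S) (Function('M')(S) = Mul(Rational(1, 8), Mul(Mul(-5, 3), S)) = Mul(Rational(1, 8), Mul(-15, S)) = Mul(Rational(-15, 8), S))
Pow(Add(-171, Pow(Function('M')(Mul(32, Pow(-12, -1))), -1)), -1) = Pow(Add(-171, Pow(Mul(Rational(-15, 8), Mul(32, Pow(-12, -1))), -1)), -1) = Pow(Add(-171, Pow(Mul(Rational(-15, 8), Mul(32, Rational(-1, 12))), -1)), -1) = Pow(Add(-171, Pow(Mul(Rational(-15, 8), Rational(-8, 3)), -1)), -1) = Pow(Add(-171, Pow(5, -1)), -1) = Pow(Add(-171, Rational(1, 5)), -1) = Pow(Rational(-854, 5), -1) = Rational(-5, 854)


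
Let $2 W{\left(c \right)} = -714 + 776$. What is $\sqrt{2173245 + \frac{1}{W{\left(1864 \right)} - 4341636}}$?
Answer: $\frac{4 \sqrt{2560290966607631845}}{4341605} \approx 1474.2$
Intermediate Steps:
$W{\left(c \right)} = 31$ ($W{\left(c \right)} = \frac{-714 + 776}{2} = \frac{1}{2} \cdot 62 = 31$)
$\sqrt{2173245 + \frac{1}{W{\left(1864 \right)} - 4341636}} = \sqrt{2173245 + \frac{1}{31 - 4341636}} = \sqrt{2173245 + \frac{1}{-4341605}} = \sqrt{2173245 - \frac{1}{4341605}} = \sqrt{\frac{9435371358224}{4341605}} = \frac{4 \sqrt{2560290966607631845}}{4341605}$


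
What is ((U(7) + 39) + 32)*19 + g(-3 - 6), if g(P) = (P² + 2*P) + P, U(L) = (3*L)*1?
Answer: 1802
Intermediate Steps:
U(L) = 3*L
g(P) = P² + 3*P
((U(7) + 39) + 32)*19 + g(-3 - 6) = ((3*7 + 39) + 32)*19 + (-3 - 6)*(3 + (-3 - 6)) = ((21 + 39) + 32)*19 - 9*(3 - 9) = (60 + 32)*19 - 9*(-6) = 92*19 + 54 = 1748 + 54 = 1802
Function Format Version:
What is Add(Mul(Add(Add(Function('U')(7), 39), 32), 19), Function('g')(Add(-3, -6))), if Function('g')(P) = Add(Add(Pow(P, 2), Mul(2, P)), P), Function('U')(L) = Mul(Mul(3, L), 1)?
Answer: 1802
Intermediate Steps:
Function('U')(L) = Mul(3, L)
Function('g')(P) = Add(Pow(P, 2), Mul(3, P))
Add(Mul(Add(Add(Function('U')(7), 39), 32), 19), Function('g')(Add(-3, -6))) = Add(Mul(Add(Add(Mul(3, 7), 39), 32), 19), Mul(Add(-3, -6), Add(3, Add(-3, -6)))) = Add(Mul(Add(Add(21, 39), 32), 19), Mul(-9, Add(3, -9))) = Add(Mul(Add(60, 32), 19), Mul(-9, -6)) = Add(Mul(92, 19), 54) = Add(1748, 54) = 1802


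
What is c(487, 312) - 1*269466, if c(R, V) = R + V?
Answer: -268667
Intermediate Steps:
c(487, 312) - 1*269466 = (487 + 312) - 1*269466 = 799 - 269466 = -268667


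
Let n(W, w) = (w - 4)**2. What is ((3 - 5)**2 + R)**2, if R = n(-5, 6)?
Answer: 64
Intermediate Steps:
n(W, w) = (-4 + w)**2
R = 4 (R = (-4 + 6)**2 = 2**2 = 4)
((3 - 5)**2 + R)**2 = ((3 - 5)**2 + 4)**2 = ((-2)**2 + 4)**2 = (4 + 4)**2 = 8**2 = 64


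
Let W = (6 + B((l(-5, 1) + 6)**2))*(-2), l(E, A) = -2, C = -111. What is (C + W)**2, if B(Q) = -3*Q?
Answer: 729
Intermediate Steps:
W = 84 (W = (6 - 3*(-2 + 6)**2)*(-2) = (6 - 3*4**2)*(-2) = (6 - 3*16)*(-2) = (6 - 48)*(-2) = -42*(-2) = 84)
(C + W)**2 = (-111 + 84)**2 = (-27)**2 = 729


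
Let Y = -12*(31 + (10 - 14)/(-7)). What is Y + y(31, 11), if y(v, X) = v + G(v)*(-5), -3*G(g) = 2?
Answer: -7235/21 ≈ -344.52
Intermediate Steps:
G(g) = -⅔ (G(g) = -⅓*2 = -⅔)
y(v, X) = 10/3 + v (y(v, X) = v - ⅔*(-5) = v + 10/3 = 10/3 + v)
Y = -2652/7 (Y = -12*(31 - 4*(-⅐)) = -12*(31 + 4/7) = -12*221/7 = -2652/7 ≈ -378.86)
Y + y(31, 11) = -2652/7 + (10/3 + 31) = -2652/7 + 103/3 = -7235/21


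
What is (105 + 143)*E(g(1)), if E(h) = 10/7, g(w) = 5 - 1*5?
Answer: 2480/7 ≈ 354.29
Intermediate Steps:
g(w) = 0 (g(w) = 5 - 5 = 0)
E(h) = 10/7 (E(h) = 10*(⅐) = 10/7)
(105 + 143)*E(g(1)) = (105 + 143)*(10/7) = 248*(10/7) = 2480/7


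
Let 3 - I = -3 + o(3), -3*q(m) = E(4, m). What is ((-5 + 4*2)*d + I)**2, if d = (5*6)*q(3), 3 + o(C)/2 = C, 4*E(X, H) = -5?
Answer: 7569/4 ≈ 1892.3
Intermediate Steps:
E(X, H) = -5/4 (E(X, H) = (1/4)*(-5) = -5/4)
q(m) = 5/12 (q(m) = -1/3*(-5/4) = 5/12)
o(C) = -6 + 2*C
d = 25/2 (d = (5*6)*(5/12) = 30*(5/12) = 25/2 ≈ 12.500)
I = 6 (I = 3 - (-3 + (-6 + 2*3)) = 3 - (-3 + (-6 + 6)) = 3 - (-3 + 0) = 3 - 1*(-3) = 3 + 3 = 6)
((-5 + 4*2)*d + I)**2 = ((-5 + 4*2)*(25/2) + 6)**2 = ((-5 + 8)*(25/2) + 6)**2 = (3*(25/2) + 6)**2 = (75/2 + 6)**2 = (87/2)**2 = 7569/4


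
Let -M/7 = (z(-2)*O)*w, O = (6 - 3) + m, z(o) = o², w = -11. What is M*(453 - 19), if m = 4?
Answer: 935704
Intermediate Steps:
O = 7 (O = (6 - 3) + 4 = 3 + 4 = 7)
M = 2156 (M = -7*(-2)²*7*(-11) = -7*4*7*(-11) = -196*(-11) = -7*(-308) = 2156)
M*(453 - 19) = 2156*(453 - 19) = 2156*434 = 935704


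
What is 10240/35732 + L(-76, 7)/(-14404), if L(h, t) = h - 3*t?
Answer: 37740741/128670932 ≈ 0.29331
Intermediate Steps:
10240/35732 + L(-76, 7)/(-14404) = 10240/35732 + (-76 - 3*7)/(-14404) = 10240*(1/35732) + (-76 - 21)*(-1/14404) = 2560/8933 - 97*(-1/14404) = 2560/8933 + 97/14404 = 37740741/128670932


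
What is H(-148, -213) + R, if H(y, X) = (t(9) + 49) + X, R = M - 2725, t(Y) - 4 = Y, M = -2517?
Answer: -5393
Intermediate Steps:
t(Y) = 4 + Y
R = -5242 (R = -2517 - 2725 = -5242)
H(y, X) = 62 + X (H(y, X) = ((4 + 9) + 49) + X = (13 + 49) + X = 62 + X)
H(-148, -213) + R = (62 - 213) - 5242 = -151 - 5242 = -5393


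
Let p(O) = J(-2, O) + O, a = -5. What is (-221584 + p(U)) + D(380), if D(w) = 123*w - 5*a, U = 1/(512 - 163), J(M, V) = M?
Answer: -61012528/349 ≈ -1.7482e+5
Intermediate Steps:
U = 1/349 ≈ 0.0028653
p(O) = -2 + O
D(w) = 25 + 123*w (D(w) = 123*w - 5*(-5) = 123*w + 25 = 25 + 123*w)
(-221584 + p(U)) + D(380) = (-221584 + (-2 + 1/349)) + (25 + 123*380) = (-221584 - 697/349) + (25 + 46740) = -77333513/349 + 46765 = -61012528/349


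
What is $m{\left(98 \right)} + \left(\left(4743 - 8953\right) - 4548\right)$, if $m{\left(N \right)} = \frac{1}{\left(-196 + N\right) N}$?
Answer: $- \frac{84111833}{9604} \approx -8758.0$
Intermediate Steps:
$m{\left(N \right)} = \frac{1}{N \left(-196 + N\right)}$
$m{\left(98 \right)} + \left(\left(4743 - 8953\right) - 4548\right) = \frac{1}{98 \left(-196 + 98\right)} + \left(\left(4743 - 8953\right) - 4548\right) = \frac{1}{98 \left(-98\right)} - 8758 = \frac{1}{98} \left(- \frac{1}{98}\right) - 8758 = - \frac{1}{9604} - 8758 = - \frac{84111833}{9604}$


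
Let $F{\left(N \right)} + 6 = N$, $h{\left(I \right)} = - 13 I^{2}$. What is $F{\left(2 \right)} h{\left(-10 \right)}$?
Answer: $5200$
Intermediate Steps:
$F{\left(N \right)} = -6 + N$
$F{\left(2 \right)} h{\left(-10 \right)} = \left(-6 + 2\right) \left(- 13 \left(-10\right)^{2}\right) = - 4 \left(\left(-13\right) 100\right) = \left(-4\right) \left(-1300\right) = 5200$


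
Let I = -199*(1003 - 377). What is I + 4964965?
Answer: 4840391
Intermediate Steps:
I = -124574 (I = -199*626 = -124574)
I + 4964965 = -124574 + 4964965 = 4840391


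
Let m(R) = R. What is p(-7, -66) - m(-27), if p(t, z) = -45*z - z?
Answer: 3063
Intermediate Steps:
p(t, z) = -46*z
p(-7, -66) - m(-27) = -46*(-66) - 1*(-27) = 3036 + 27 = 3063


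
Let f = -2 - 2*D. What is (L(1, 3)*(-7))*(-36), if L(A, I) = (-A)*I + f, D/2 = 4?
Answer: -5292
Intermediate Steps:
D = 8 (D = 2*4 = 8)
f = -18 (f = -2 - 2*8 = -2 - 16 = -18)
L(A, I) = -18 - A*I (L(A, I) = (-A)*I - 18 = -A*I - 18 = -18 - A*I)
(L(1, 3)*(-7))*(-36) = ((-18 - 1*1*3)*(-7))*(-36) = ((-18 - 3)*(-7))*(-36) = -21*(-7)*(-36) = 147*(-36) = -5292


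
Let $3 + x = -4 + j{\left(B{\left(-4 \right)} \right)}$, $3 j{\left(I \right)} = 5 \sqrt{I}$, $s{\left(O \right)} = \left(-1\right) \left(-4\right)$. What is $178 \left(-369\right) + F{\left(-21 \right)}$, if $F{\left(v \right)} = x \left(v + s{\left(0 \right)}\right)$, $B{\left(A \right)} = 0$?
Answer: $-65563$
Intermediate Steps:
$s{\left(O \right)} = 4$
$j{\left(I \right)} = \frac{5 \sqrt{I}}{3}$
$x = -7$ ($x = -3 - \left(4 - \frac{5 \sqrt{0}}{3}\right) = -3 + \left(-4 + \frac{5}{3} \cdot 0\right) = -3 + \left(-4 + 0\right) = -3 - 4 = -7$)
$F{\left(v \right)} = -28 - 7 v$ ($F{\left(v \right)} = - 7 \left(v + 4\right) = - 7 \left(4 + v\right) = -28 - 7 v$)
$178 \left(-369\right) + F{\left(-21 \right)} = 178 \left(-369\right) - -119 = -65682 + \left(-28 + 147\right) = -65682 + 119 = -65563$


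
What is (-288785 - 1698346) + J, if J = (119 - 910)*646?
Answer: -2498117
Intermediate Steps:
J = -510986 (J = -791*646 = -510986)
(-288785 - 1698346) + J = (-288785 - 1698346) - 510986 = -1987131 - 510986 = -2498117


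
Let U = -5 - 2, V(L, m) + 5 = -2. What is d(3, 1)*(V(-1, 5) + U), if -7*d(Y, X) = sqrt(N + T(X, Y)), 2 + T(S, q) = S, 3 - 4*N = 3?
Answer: 2*I ≈ 2.0*I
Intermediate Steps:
N = 0 (N = 3/4 - 1/4*3 = 3/4 - 3/4 = 0)
T(S, q) = -2 + S
V(L, m) = -7 (V(L, m) = -5 - 2 = -7)
U = -7
d(Y, X) = -sqrt(-2 + X)/7 (d(Y, X) = -sqrt(0 + (-2 + X))/7 = -sqrt(-2 + X)/7)
d(3, 1)*(V(-1, 5) + U) = (-sqrt(-2 + 1)/7)*(-7 - 7) = -I/7*(-14) = 2*I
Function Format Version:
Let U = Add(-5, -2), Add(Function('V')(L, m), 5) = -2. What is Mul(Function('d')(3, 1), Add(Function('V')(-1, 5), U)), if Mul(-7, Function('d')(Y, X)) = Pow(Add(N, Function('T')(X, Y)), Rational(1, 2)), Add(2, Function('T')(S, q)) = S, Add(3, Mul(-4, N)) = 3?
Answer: Mul(2, I) ≈ Mul(2.0000, I)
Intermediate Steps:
N = 0 (N = Add(Rational(3, 4), Mul(Rational(-1, 4), 3)) = Add(Rational(3, 4), Rational(-3, 4)) = 0)
Function('T')(S, q) = Add(-2, S)
Function('V')(L, m) = -7 (Function('V')(L, m) = Add(-5, -2) = -7)
U = -7
Function('d')(Y, X) = Mul(Rational(-1, 7), Pow(Add(-2, X), Rational(1, 2))) (Function('d')(Y, X) = Mul(Rational(-1, 7), Pow(Add(0, Add(-2, X)), Rational(1, 2))) = Mul(Rational(-1, 7), Pow(Add(-2, X), Rational(1, 2))))
Mul(Function('d')(3, 1), Add(Function('V')(-1, 5), U)) = Mul(Mul(Rational(-1, 7), Pow(Add(-2, 1), Rational(1, 2))), Add(-7, -7)) = Mul(Mul(Rational(-1, 7), Pow(-1, Rational(1, 2))), -14) = Mul(Mul(Rational(-1, 7), I), -14) = Mul(2, I)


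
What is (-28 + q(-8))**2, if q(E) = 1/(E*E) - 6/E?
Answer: 3038049/4096 ≈ 741.71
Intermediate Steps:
q(E) = E**(-2) - 6/E (q(E) = 1/E**2 - 6/E = E**(-2) - 6/E)
(-28 + q(-8))**2 = (-28 + (1 - 6*(-8))/(-8)**2)**2 = (-28 + (1 + 48)/64)**2 = (-28 + (1/64)*49)**2 = (-28 + 49/64)**2 = (-1743/64)**2 = 3038049/4096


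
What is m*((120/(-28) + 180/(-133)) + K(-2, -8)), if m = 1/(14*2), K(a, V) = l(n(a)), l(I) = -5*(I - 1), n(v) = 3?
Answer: -520/931 ≈ -0.55854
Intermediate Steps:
l(I) = 5 - 5*I (l(I) = -5*(-1 + I) = 5 - 5*I)
K(a, V) = -10 (K(a, V) = 5 - 5*3 = 5 - 15 = -10)
m = 1/28 ≈ 0.035714
m*((120/(-28) + 180/(-133)) + K(-2, -8)) = ((120/(-28) + 180/(-133)) - 10)/28 = ((120*(-1/28) + 180*(-1/133)) - 10)/28 = ((-30/7 - 180/133) - 10)/28 = (-750/133 - 10)/28 = (1/28)*(-2080/133) = -520/931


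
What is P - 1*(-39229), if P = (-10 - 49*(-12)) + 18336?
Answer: 58143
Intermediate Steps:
P = 18914 (P = (-10 + 588) + 18336 = 578 + 18336 = 18914)
P - 1*(-39229) = 18914 - 1*(-39229) = 18914 + 39229 = 58143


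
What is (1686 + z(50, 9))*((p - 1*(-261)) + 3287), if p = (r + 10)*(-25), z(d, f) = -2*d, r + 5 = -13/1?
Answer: 5944328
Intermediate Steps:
r = -18 (r = -5 - 13/1 = -5 - 13*1 = -5 - 13 = -18)
p = 200 (p = (-18 + 10)*(-25) = -8*(-25) = 200)
(1686 + z(50, 9))*((p - 1*(-261)) + 3287) = (1686 - 2*50)*((200 - 1*(-261)) + 3287) = (1686 - 100)*((200 + 261) + 3287) = 1586*(461 + 3287) = 1586*3748 = 5944328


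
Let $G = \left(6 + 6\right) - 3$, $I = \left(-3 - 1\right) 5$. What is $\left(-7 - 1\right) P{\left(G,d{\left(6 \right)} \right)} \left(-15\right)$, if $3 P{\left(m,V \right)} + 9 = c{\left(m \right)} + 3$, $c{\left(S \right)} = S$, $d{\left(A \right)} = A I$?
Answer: $120$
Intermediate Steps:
$I = -20$ ($I = \left(-4\right) 5 = -20$)
$d{\left(A \right)} = - 20 A$ ($d{\left(A \right)} = A \left(-20\right) = - 20 A$)
$G = 9$ ($G = 12 - 3 = 9$)
$P{\left(m,V \right)} = -2 + \frac{m}{3}$ ($P{\left(m,V \right)} = -3 + \frac{m + 3}{3} = -3 + \frac{3 + m}{3} = -3 + \left(1 + \frac{m}{3}\right) = -2 + \frac{m}{3}$)
$\left(-7 - 1\right) P{\left(G,d{\left(6 \right)} \right)} \left(-15\right) = \left(-7 - 1\right) \left(-2 + \frac{1}{3} \cdot 9\right) \left(-15\right) = - 8 \left(-2 + 3\right) \left(-15\right) = \left(-8\right) 1 \left(-15\right) = \left(-8\right) \left(-15\right) = 120$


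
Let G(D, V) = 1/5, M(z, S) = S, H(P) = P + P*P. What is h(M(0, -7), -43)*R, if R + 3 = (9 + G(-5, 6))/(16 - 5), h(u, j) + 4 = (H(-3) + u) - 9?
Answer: 1666/55 ≈ 30.291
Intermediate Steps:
H(P) = P + P²
G(D, V) = ⅕
h(u, j) = -7 + u (h(u, j) = -4 + ((-3*(1 - 3) + u) - 9) = -4 + ((-3*(-2) + u) - 9) = -4 + ((6 + u) - 9) = -4 + (-3 + u) = -7 + u)
R = -119/55 (R = -3 + (9 + ⅕)/(16 - 5) = -3 + (46/5)/11 = -3 + (46/5)*(1/11) = -3 + 46/55 = -119/55 ≈ -2.1636)
h(M(0, -7), -43)*R = (-7 - 7)*(-119/55) = -14*(-119/55) = 1666/55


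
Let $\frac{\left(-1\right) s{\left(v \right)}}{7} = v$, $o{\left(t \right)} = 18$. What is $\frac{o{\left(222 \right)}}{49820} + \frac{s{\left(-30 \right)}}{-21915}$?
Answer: $- \frac{335591}{36393510} \approx -0.0092212$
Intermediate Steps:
$s{\left(v \right)} = - 7 v$
$\frac{o{\left(222 \right)}}{49820} + \frac{s{\left(-30 \right)}}{-21915} = \frac{18}{49820} + \frac{\left(-7\right) \left(-30\right)}{-21915} = 18 \cdot \frac{1}{49820} + 210 \left(- \frac{1}{21915}\right) = \frac{9}{24910} - \frac{14}{1461} = - \frac{335591}{36393510}$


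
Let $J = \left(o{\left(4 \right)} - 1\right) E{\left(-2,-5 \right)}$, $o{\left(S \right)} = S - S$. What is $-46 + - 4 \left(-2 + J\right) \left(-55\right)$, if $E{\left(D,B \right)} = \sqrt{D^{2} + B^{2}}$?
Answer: $-486 - 220 \sqrt{29} \approx -1670.7$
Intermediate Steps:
$o{\left(S \right)} = 0$
$E{\left(D,B \right)} = \sqrt{B^{2} + D^{2}}$
$J = - \sqrt{29}$ ($J = \left(0 - 1\right) \sqrt{\left(-5\right)^{2} + \left(-2\right)^{2}} = - \sqrt{25 + 4} = - \sqrt{29} \approx -5.3852$)
$-46 + - 4 \left(-2 + J\right) \left(-55\right) = -46 + - 4 \left(-2 - \sqrt{29}\right) \left(-55\right) = -46 + \left(8 + 4 \sqrt{29}\right) \left(-55\right) = -46 - \left(440 + 220 \sqrt{29}\right) = -486 - 220 \sqrt{29}$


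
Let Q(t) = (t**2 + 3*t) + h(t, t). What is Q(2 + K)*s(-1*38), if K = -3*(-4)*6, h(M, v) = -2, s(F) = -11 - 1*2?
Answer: -74048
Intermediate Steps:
s(F) = -13 (s(F) = -11 - 2 = -13)
K = 72 (K = 12*6 = 72)
Q(t) = -2 + t**2 + 3*t (Q(t) = (t**2 + 3*t) - 2 = -2 + t**2 + 3*t)
Q(2 + K)*s(-1*38) = (-2 + (2 + 72)**2 + 3*(2 + 72))*(-13) = (-2 + 74**2 + 3*74)*(-13) = (-2 + 5476 + 222)*(-13) = 5696*(-13) = -74048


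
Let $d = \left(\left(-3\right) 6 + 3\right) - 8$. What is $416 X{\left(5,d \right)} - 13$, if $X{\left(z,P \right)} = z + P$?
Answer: $-7501$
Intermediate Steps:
$d = -23$ ($d = \left(-18 + 3\right) - 8 = -15 - 8 = -23$)
$X{\left(z,P \right)} = P + z$
$416 X{\left(5,d \right)} - 13 = 416 \left(-23 + 5\right) - 13 = 416 \left(-18\right) - 13 = -7488 - 13 = -7501$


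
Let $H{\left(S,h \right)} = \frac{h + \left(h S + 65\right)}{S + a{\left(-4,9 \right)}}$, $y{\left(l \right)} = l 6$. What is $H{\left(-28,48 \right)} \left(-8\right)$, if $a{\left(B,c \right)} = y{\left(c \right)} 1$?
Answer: $\frac{4924}{13} \approx 378.77$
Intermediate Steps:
$y{\left(l \right)} = 6 l$
$a{\left(B,c \right)} = 6 c$ ($a{\left(B,c \right)} = 6 c 1 = 6 c$)
$H{\left(S,h \right)} = \frac{65 + h + S h}{54 + S}$ ($H{\left(S,h \right)} = \frac{h + \left(h S + 65\right)}{S + 6 \cdot 9} = \frac{h + \left(S h + 65\right)}{S + 54} = \frac{h + \left(65 + S h\right)}{54 + S} = \frac{65 + h + S h}{54 + S}$)
$H{\left(-28,48 \right)} \left(-8\right) = \frac{65 + 48 - 1344}{54 - 28} \left(-8\right) = \frac{65 + 48 - 1344}{26} \left(-8\right) = \frac{1}{26} \left(-1231\right) \left(-8\right) = \left(- \frac{1231}{26}\right) \left(-8\right) = \frac{4924}{13}$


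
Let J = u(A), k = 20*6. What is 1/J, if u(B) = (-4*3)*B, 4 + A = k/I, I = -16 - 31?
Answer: 47/3696 ≈ 0.012716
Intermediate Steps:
I = -47
k = 120
A = -308/47 (A = -4 + 120/(-47) = -4 + 120*(-1/47) = -4 - 120/47 = -308/47 ≈ -6.5532)
u(B) = -12*B
J = 3696/47 (J = -12*(-308/47) = 3696/47 ≈ 78.638)
1/J = 1/(3696/47) = 47/3696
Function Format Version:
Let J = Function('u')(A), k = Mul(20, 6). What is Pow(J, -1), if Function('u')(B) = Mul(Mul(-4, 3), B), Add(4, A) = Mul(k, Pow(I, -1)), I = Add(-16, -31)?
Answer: Rational(47, 3696) ≈ 0.012716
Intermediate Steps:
I = -47
k = 120
A = Rational(-308, 47) (A = Add(-4, Mul(120, Pow(-47, -1))) = Add(-4, Mul(120, Rational(-1, 47))) = Add(-4, Rational(-120, 47)) = Rational(-308, 47) ≈ -6.5532)
Function('u')(B) = Mul(-12, B)
J = Rational(3696, 47) (J = Mul(-12, Rational(-308, 47)) = Rational(3696, 47) ≈ 78.638)
Pow(J, -1) = Pow(Rational(3696, 47), -1) = Rational(47, 3696)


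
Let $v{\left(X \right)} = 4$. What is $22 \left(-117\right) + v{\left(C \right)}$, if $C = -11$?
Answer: $-2570$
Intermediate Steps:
$22 \left(-117\right) + v{\left(C \right)} = 22 \left(-117\right) + 4 = -2574 + 4 = -2570$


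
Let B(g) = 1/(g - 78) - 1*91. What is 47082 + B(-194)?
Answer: 12781551/272 ≈ 46991.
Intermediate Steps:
B(g) = -91 + 1/(-78 + g) (B(g) = 1/(-78 + g) - 91 = -91 + 1/(-78 + g))
47082 + B(-194) = 47082 + (7099 - 91*(-194))/(-78 - 194) = 47082 + (7099 + 17654)/(-272) = 47082 - 1/272*24753 = 47082 - 24753/272 = 12781551/272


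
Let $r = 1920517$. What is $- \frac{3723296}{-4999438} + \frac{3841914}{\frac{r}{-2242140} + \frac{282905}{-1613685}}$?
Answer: $- \frac{2316482230049369225773256}{622167075866979437} \approx -3.7232 \cdot 10^{6}$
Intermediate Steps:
$- \frac{3723296}{-4999438} + \frac{3841914}{\frac{r}{-2242140} + \frac{282905}{-1613685}} = - \frac{3723296}{-4999438} + \frac{3841914}{\frac{1920517}{-2242140} + \frac{282905}{-1613685}} = \left(-3723296\right) \left(- \frac{1}{4999438}\right) + \frac{3841914}{1920517 \left(- \frac{1}{2242140}\right) + 282905 \left(- \frac{1}{1613685}\right)} = \frac{1861648}{2499719} + \frac{3841914}{- \frac{1920517}{2242140} - \frac{56581}{322737}} = \frac{1861648}{2499719} + \frac{3841914}{- \frac{248894806123}{241207179060}} = \frac{1861648}{2499719} + 3841914 \left(- \frac{241207179060}{248894806123}\right) = \frac{1861648}{2499719} - \frac{926697238131120840}{248894806123} = - \frac{2316482230049369225773256}{622167075866979437}$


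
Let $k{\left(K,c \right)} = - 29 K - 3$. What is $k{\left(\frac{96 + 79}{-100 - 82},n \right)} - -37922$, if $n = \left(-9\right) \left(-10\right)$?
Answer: $\frac{986619}{26} \approx 37947.0$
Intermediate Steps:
$n = 90$
$k{\left(K,c \right)} = -3 - 29 K$
$k{\left(\frac{96 + 79}{-100 - 82},n \right)} - -37922 = \left(-3 - 29 \frac{96 + 79}{-100 - 82}\right) - -37922 = \left(-3 - 29 \frac{175}{-182}\right) + 37922 = \left(-3 - 29 \cdot 175 \left(- \frac{1}{182}\right)\right) + 37922 = \left(-3 - - \frac{725}{26}\right) + 37922 = \left(-3 + \frac{725}{26}\right) + 37922 = \frac{647}{26} + 37922 = \frac{986619}{26}$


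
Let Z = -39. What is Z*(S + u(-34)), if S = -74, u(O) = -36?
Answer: 4290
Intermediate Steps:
Z*(S + u(-34)) = -39*(-74 - 36) = -39*(-110) = 4290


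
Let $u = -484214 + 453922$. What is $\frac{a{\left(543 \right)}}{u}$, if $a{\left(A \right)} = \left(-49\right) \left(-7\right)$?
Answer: $- \frac{343}{30292} \approx -0.011323$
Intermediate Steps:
$a{\left(A \right)} = 343$
$u = -30292$
$\frac{a{\left(543 \right)}}{u} = \frac{343}{-30292} = 343 \left(- \frac{1}{30292}\right) = - \frac{343}{30292}$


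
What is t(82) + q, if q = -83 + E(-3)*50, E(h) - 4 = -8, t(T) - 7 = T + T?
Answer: -112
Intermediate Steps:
t(T) = 7 + 2*T (t(T) = 7 + (T + T) = 7 + 2*T)
E(h) = -4 (E(h) = 4 - 8 = -4)
q = -283 (q = -83 - 4*50 = -83 - 200 = -283)
t(82) + q = (7 + 2*82) - 283 = (7 + 164) - 283 = 171 - 283 = -112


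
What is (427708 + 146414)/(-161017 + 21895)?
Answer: -95687/23187 ≈ -4.1268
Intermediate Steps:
(427708 + 146414)/(-161017 + 21895) = 574122/(-139122) = 574122*(-1/139122) = -95687/23187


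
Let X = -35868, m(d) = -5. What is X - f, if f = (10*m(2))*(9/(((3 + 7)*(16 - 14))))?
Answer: -71691/2 ≈ -35846.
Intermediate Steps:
f = -45/2 (f = (10*(-5))*(9/(((3 + 7)*(16 - 14)))) = -450/(10*2) = -450/20 = -50*9/20 = -45/2 ≈ -22.500)
X - f = -35868 - 1*(-45/2) = -35868 + 45/2 = -71691/2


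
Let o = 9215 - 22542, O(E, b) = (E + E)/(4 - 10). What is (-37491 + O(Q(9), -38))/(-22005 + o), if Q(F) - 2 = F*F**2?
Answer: 28301/26499 ≈ 1.0680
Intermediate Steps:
Q(F) = 2 + F**3 (Q(F) = 2 + F*F**2 = 2 + F**3)
O(E, b) = -E/3 (O(E, b) = (2*E)/(-6) = (2*E)*(-1/6) = -E/3)
o = -13327
(-37491 + O(Q(9), -38))/(-22005 + o) = (-37491 - (2 + 9**3)/3)/(-22005 - 13327) = (-37491 - (2 + 729)/3)/(-35332) = (-37491 - 1/3*731)*(-1/35332) = (-37491 - 731/3)*(-1/35332) = -113204/3*(-1/35332) = 28301/26499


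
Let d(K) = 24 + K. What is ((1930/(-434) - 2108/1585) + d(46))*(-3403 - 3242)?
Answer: -29356532181/68789 ≈ -4.2676e+5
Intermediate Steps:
((1930/(-434) - 2108/1585) + d(46))*(-3403 - 3242) = ((1930/(-434) - 2108/1585) + (24 + 46))*(-3403 - 3242) = ((1930*(-1/434) - 2108*1/1585) + 70)*(-6645) = ((-965/217 - 2108/1585) + 70)*(-6645) = (-1986961/343945 + 70)*(-6645) = (22089189/343945)*(-6645) = -29356532181/68789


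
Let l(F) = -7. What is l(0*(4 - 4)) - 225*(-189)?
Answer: 42518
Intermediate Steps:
l(0*(4 - 4)) - 225*(-189) = -7 - 225*(-189) = -7 + 42525 = 42518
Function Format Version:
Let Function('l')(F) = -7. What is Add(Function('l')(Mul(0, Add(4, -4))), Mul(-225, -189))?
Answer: 42518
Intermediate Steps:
Add(Function('l')(Mul(0, Add(4, -4))), Mul(-225, -189)) = Add(-7, Mul(-225, -189)) = Add(-7, 42525) = 42518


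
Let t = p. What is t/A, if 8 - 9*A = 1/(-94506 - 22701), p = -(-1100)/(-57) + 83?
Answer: 1276735851/17815483 ≈ 71.664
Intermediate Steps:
p = 3631/57 (p = -(-1100)*(-1)/57 + 83 = -110*10/57 + 83 = -1100/57 + 83 = 3631/57 ≈ 63.702)
t = 3631/57 ≈ 63.702
A = 937657/1054863 (A = 8/9 - 1/(9*(-94506 - 22701)) = 8/9 - ⅑/(-117207) = 8/9 - ⅑*(-1/117207) = 8/9 + 1/1054863 = 937657/1054863 ≈ 0.88889)
t/A = 3631/(57*(937657/1054863)) = (3631/57)*(1054863/937657) = 1276735851/17815483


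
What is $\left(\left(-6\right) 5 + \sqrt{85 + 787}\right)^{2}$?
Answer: $1772 - 120 \sqrt{218} \approx 0.22123$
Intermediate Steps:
$\left(\left(-6\right) 5 + \sqrt{85 + 787}\right)^{2} = \left(-30 + \sqrt{872}\right)^{2} = \left(-30 + 2 \sqrt{218}\right)^{2}$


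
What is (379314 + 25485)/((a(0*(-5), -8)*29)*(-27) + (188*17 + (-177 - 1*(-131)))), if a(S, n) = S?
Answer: 134933/1050 ≈ 128.51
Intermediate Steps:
(379314 + 25485)/((a(0*(-5), -8)*29)*(-27) + (188*17 + (-177 - 1*(-131)))) = (379314 + 25485)/(((0*(-5))*29)*(-27) + (188*17 + (-177 - 1*(-131)))) = 404799/((0*29)*(-27) + (3196 + (-177 + 131))) = 404799/(0*(-27) + (3196 - 46)) = 404799/(0 + 3150) = 404799/3150 = 404799*(1/3150) = 134933/1050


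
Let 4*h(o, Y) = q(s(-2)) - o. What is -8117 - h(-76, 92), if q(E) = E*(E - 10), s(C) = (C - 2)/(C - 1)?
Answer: -73198/9 ≈ -8133.1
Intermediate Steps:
s(C) = (-2 + C)/(-1 + C)
q(E) = E*(-10 + E)
h(o, Y) = -26/9 - o/4 (h(o, Y) = (((-2 - 2)/(-1 - 2))*(-10 + (-2 - 2)/(-1 - 2)) - o)/4 = ((-4/(-3))*(-10 - 4/(-3)) - o)/4 = ((-⅓*(-4))*(-10 - ⅓*(-4)) - o)/4 = (4*(-10 + 4/3)/3 - o)/4 = ((4/3)*(-26/3) - o)/4 = (-104/9 - o)/4 = -26/9 - o/4)
-8117 - h(-76, 92) = -8117 - (-26/9 - ¼*(-76)) = -8117 - (-26/9 + 19) = -8117 - 1*145/9 = -8117 - 145/9 = -73198/9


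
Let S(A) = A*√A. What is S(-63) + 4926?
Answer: 4926 - 189*I*√7 ≈ 4926.0 - 500.05*I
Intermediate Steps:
S(A) = A^(3/2)
S(-63) + 4926 = (-63)^(3/2) + 4926 = -189*I*√7 + 4926 = 4926 - 189*I*√7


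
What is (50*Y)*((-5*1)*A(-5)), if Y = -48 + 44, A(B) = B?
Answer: -5000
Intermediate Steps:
Y = -4
(50*Y)*((-5*1)*A(-5)) = (50*(-4))*(-5*1*(-5)) = -(-1000)*(-5) = -200*25 = -5000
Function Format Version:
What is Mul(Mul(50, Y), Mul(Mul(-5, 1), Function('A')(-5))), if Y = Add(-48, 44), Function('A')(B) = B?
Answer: -5000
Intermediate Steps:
Y = -4
Mul(Mul(50, Y), Mul(Mul(-5, 1), Function('A')(-5))) = Mul(Mul(50, -4), Mul(Mul(-5, 1), -5)) = Mul(-200, Mul(-5, -5)) = Mul(-200, 25) = -5000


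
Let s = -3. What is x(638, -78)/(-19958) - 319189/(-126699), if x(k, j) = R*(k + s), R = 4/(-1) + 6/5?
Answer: 3297822442/1264329321 ≈ 2.6084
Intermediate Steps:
R = -14/5 (R = 4*(-1) + 6*(⅕) = -4 + 6/5 = -14/5 ≈ -2.8000)
x(k, j) = 42/5 - 14*k/5 (x(k, j) = -14*(k - 3)/5 = -14*(-3 + k)/5 = 42/5 - 14*k/5)
x(638, -78)/(-19958) - 319189/(-126699) = (42/5 - 14/5*638)/(-19958) - 319189/(-126699) = (42/5 - 8932/5)*(-1/19958) - 319189*(-1/126699) = -1778*(-1/19958) + 319189/126699 = 889/9979 + 319189/126699 = 3297822442/1264329321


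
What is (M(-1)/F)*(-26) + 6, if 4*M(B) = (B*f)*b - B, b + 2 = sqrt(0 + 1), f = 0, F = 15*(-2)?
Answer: 373/60 ≈ 6.2167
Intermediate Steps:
F = -30
b = -1 (b = -2 + sqrt(0 + 1) = -2 + sqrt(1) = -2 + 1 = -1)
M(B) = -B/4 (M(B) = ((B*0)*(-1) - B)/4 = (0*(-1) - B)/4 = (0 - B)/4 = (-B)/4 = -B/4)
(M(-1)/F)*(-26) + 6 = (-1/4*(-1)/(-30))*(-26) + 6 = ((1/4)*(-1/30))*(-26) + 6 = -1/120*(-26) + 6 = 13/60 + 6 = 373/60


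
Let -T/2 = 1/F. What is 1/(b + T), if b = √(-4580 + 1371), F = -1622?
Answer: 811/2110626690 - 657721*I*√3209/2110626690 ≈ 3.8425e-7 - 0.017653*I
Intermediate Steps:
b = I*√3209 (b = √(-3209) = I*√3209 ≈ 56.648*I)
T = 1/811 (T = -2/(-1622) = -2*(-1/1622) = 1/811 ≈ 0.0012330)
1/(b + T) = 1/(I*√3209 + 1/811) = 1/(1/811 + I*√3209)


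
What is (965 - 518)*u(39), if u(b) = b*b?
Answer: 679887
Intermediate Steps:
u(b) = b**2
(965 - 518)*u(39) = (965 - 518)*39**2 = 447*1521 = 679887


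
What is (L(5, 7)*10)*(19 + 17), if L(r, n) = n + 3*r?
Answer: 7920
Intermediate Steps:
(L(5, 7)*10)*(19 + 17) = ((7 + 3*5)*10)*(19 + 17) = ((7 + 15)*10)*36 = (22*10)*36 = 220*36 = 7920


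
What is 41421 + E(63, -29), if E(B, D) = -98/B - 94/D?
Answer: 10811321/261 ≈ 41423.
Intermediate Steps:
41421 + E(63, -29) = 41421 + (-98/63 - 94/(-29)) = 41421 + (-98*1/63 - 94*(-1/29)) = 41421 + (-14/9 + 94/29) = 41421 + 440/261 = 10811321/261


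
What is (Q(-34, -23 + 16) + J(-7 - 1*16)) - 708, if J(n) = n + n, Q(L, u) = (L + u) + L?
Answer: -829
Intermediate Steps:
Q(L, u) = u + 2*L
J(n) = 2*n
(Q(-34, -23 + 16) + J(-7 - 1*16)) - 708 = (((-23 + 16) + 2*(-34)) + 2*(-7 - 1*16)) - 708 = ((-7 - 68) + 2*(-7 - 16)) - 708 = (-75 + 2*(-23)) - 708 = (-75 - 46) - 708 = -121 - 708 = -829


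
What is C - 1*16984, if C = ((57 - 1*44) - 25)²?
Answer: -16840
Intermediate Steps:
C = 144 (C = ((57 - 44) - 25)² = (13 - 25)² = (-12)² = 144)
C - 1*16984 = 144 - 1*16984 = 144 - 16984 = -16840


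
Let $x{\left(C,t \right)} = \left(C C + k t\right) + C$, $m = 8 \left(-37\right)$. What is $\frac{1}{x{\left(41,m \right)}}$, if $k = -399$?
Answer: $\frac{1}{119826} \approx 8.3454 \cdot 10^{-6}$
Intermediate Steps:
$m = -296$
$x{\left(C,t \right)} = C + C^{2} - 399 t$ ($x{\left(C,t \right)} = \left(C C - 399 t\right) + C = \left(C^{2} - 399 t\right) + C = C + C^{2} - 399 t$)
$\frac{1}{x{\left(41,m \right)}} = \frac{1}{41 + 41^{2} - -118104} = \frac{1}{41 + 1681 + 118104} = \frac{1}{119826}$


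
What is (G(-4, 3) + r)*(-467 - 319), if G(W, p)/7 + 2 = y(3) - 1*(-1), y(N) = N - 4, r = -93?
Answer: 84102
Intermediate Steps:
y(N) = -4 + N
G(W, p) = -14 (G(W, p) = -14 + 7*((-4 + 3) - 1*(-1)) = -14 + 7*(-1 + 1) = -14 + 7*0 = -14 + 0 = -14)
(G(-4, 3) + r)*(-467 - 319) = (-14 - 93)*(-467 - 319) = -107*(-786) = 84102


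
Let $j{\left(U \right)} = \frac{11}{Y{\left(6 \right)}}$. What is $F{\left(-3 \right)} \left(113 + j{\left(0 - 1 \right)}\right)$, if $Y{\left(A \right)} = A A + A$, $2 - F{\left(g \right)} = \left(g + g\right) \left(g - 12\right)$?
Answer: $- \frac{209308}{21} \approx -9967.0$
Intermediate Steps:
$F{\left(g \right)} = 2 - 2 g \left(-12 + g\right)$ ($F{\left(g \right)} = 2 - \left(g + g\right) \left(g - 12\right) = 2 - 2 g \left(-12 + g\right)$)
$Y{\left(A \right)} = A + A^{2}$ ($Y{\left(A \right)} = A^{2} + A = A + A^{2}$)
$j{\left(U \right)} = \frac{11}{42}$ ($j{\left(U \right)} = \frac{11}{6 \left(1 + 6\right)} = \frac{11}{6 \cdot 7} = \frac{11}{42}$)
$F{\left(-3 \right)} \left(113 + j{\left(0 - 1 \right)}\right) = \left(2 - 2 \left(-3\right)^{2} + 24 \left(-3\right)\right) \left(113 + \frac{11}{42}\right) = \left(2 - 18 - 72\right) \frac{4757}{42} = \left(-88\right) \frac{4757}{42} = - \frac{209308}{21}$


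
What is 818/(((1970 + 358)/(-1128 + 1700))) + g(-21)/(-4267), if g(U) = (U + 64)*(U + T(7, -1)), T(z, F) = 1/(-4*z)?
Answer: 6995162969/34767516 ≈ 201.20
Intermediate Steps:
T(z, F) = -1/(4*z)
g(U) = (64 + U)*(-1/28 + U) (g(U) = (U + 64)*(U - ¼/7) = (64 + U)*(U - ¼*⅐) = (64 + U)*(U - 1/28) = (64 + U)*(-1/28 + U))
818/(((1970 + 358)/(-1128 + 1700))) + g(-21)/(-4267) = 818/(((1970 + 358)/(-1128 + 1700))) + (-16/7 + (-21)² + (1791/28)*(-21))/(-4267) = 818/((2328/572)) + (-16/7 + 441 - 5373/4)*(-1/4267) = 818/((2328*(1/572))) - 25327/28*(-1/4267) = 818/(582/143) + 25327/119476 = 818*(143/582) + 25327/119476 = 58487/291 + 25327/119476 = 6995162969/34767516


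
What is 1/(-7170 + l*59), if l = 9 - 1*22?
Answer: -1/7937 ≈ -0.00012599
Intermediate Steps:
l = -13 (l = 9 - 22 = -13)
1/(-7170 + l*59) = 1/(-7170 - 13*59) = 1/(-7170 - 767) = 1/(-7937) = -1/7937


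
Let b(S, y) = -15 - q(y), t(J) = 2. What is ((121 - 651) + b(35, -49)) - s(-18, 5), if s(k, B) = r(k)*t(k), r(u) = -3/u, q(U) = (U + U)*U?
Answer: -16042/3 ≈ -5347.3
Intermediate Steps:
q(U) = 2*U² (q(U) = (2*U)*U = 2*U²)
b(S, y) = -15 - 2*y²
s(k, B) = -6/k (s(k, B) = -3/k*2 = -6/k)
((121 - 651) + b(35, -49)) - s(-18, 5) = ((121 - 651) + (-15 - 2*(-49)²)) - (-6)/(-18) = (-530 + (-15 - 2*2401)) - (-6)*(-1)/18 = (-530 + (-15 - 4802)) - 1*⅓ = (-530 - 4817) - ⅓ = -5347 - ⅓ = -16042/3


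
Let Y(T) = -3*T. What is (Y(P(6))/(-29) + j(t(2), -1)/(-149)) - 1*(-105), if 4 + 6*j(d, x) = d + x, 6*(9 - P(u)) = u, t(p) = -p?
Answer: 2743889/25926 ≈ 105.84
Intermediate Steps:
P(u) = 9 - u/6
j(d, x) = -⅔ + d/6 + x/6 (j(d, x) = -⅔ + (d + x)/6 = -⅔ + (d/6 + x/6) = -⅔ + d/6 + x/6)
(Y(P(6))/(-29) + j(t(2), -1)/(-149)) - 1*(-105) = (-3*(9 - ⅙*6)/(-29) + (-⅔ + (-1*2)/6 + (⅙)*(-1))/(-149)) - 1*(-105) = (-3*(9 - 1)*(-1/29) + (-⅔ + (⅙)*(-2) - ⅙)*(-1/149)) + 105 = (-3*8*(-1/29) + (-⅔ - ⅓ - ⅙)*(-1/149)) + 105 = (-24*(-1/29) - 7/6*(-1/149)) + 105 = (24/29 + 7/894) + 105 = 21659/25926 + 105 = 2743889/25926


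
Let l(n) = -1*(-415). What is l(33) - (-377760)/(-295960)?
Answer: 3061141/7399 ≈ 413.72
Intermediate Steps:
l(n) = 415
l(33) - (-377760)/(-295960) = 415 - (-377760)/(-295960) = 415 - (-377760)*(-1)/295960 = 415 - 1*9444/7399 = 415 - 9444/7399 = 3061141/7399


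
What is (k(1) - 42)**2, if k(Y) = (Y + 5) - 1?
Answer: 1369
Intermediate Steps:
k(Y) = 4 + Y (k(Y) = (5 + Y) - 1 = 4 + Y)
(k(1) - 42)**2 = ((4 + 1) - 42)**2 = (5 - 42)**2 = (-37)**2 = 1369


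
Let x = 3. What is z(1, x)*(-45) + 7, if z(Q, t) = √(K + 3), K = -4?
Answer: 7 - 45*I ≈ 7.0 - 45.0*I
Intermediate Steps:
z(Q, t) = I (z(Q, t) = √(-4 + 3) = √(-1) = I)
z(1, x)*(-45) + 7 = I*(-45) + 7 = -45*I + 7 = 7 - 45*I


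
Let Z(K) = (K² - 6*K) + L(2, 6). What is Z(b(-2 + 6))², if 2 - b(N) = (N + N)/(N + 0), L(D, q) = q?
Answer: 36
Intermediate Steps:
b(N) = 0 (b(N) = 2 - (N + N)/(N + 0) = 2 - 2*N/N = 2 - 1*2 = 2 - 2 = 0)
Z(K) = 6 + K² - 6*K (Z(K) = (K² - 6*K) + 6 = 6 + K² - 6*K)
Z(b(-2 + 6))² = (6 + 0² - 6*0)² = (6 + 0 + 0)² = 6² = 36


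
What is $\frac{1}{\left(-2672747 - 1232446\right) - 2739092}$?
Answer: $- \frac{1}{6644285} \approx -1.5051 \cdot 10^{-7}$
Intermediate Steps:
$\frac{1}{\left(-2672747 - 1232446\right) - 2739092} = \frac{1}{-3905193 - 2739092} = \frac{1}{-6644285} = - \frac{1}{6644285}$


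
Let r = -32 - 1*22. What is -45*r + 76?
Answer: 2506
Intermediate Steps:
r = -54 (r = -32 - 22 = -54)
-45*r + 76 = -45*(-54) + 76 = 2430 + 76 = 2506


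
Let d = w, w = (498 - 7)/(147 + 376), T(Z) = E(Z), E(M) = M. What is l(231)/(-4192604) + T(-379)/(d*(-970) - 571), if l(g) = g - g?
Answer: 198217/774903 ≈ 0.25580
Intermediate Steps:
T(Z) = Z
w = 491/523 ≈ 0.93881
l(g) = 0
d = 491/523 ≈ 0.93881
l(231)/(-4192604) + T(-379)/(d*(-970) - 571) = 0/(-4192604) - 379/((491/523)*(-970) - 571) = 0*(-1/4192604) - 379/(-476270/523 - 571) = 0 - 379/(-774903/523) = 0 - 379*(-523/774903) = 0 + 198217/774903 = 198217/774903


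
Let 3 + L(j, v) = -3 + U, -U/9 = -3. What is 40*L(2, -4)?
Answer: 840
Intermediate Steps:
U = 27 (U = -9*(-3) = 27)
L(j, v) = 21 (L(j, v) = -3 + (-3 + 27) = -3 + 24 = 21)
40*L(2, -4) = 40*21 = 840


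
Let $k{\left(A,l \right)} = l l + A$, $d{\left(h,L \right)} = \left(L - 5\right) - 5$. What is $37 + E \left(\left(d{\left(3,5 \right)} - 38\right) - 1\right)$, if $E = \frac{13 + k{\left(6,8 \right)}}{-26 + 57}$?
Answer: $- \frac{2505}{31} \approx -80.806$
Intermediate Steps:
$d{\left(h,L \right)} = -10 + L$ ($d{\left(h,L \right)} = \left(-5 + L\right) - 5 = -10 + L$)
$k{\left(A,l \right)} = A + l^{2}$ ($k{\left(A,l \right)} = l^{2} + A = A + l^{2}$)
$E = \frac{83}{31}$ ($E = \frac{13 + \left(6 + 8^{2}\right)}{-26 + 57} = \frac{13 + \left(6 + 64\right)}{31} = \left(13 + 70\right) \frac{1}{31} = 83 \cdot \frac{1}{31} = \frac{83}{31} \approx 2.6774$)
$37 + E \left(\left(d{\left(3,5 \right)} - 38\right) - 1\right) = 37 + \frac{83 \left(\left(\left(-10 + 5\right) - 38\right) - 1\right)}{31} = 37 + \frac{83 \left(\left(-5 - 38\right) - 1\right)}{31} = 37 + \frac{83 \left(-43 - 1\right)}{31} = 37 + \frac{83}{31} \left(-44\right) = 37 - \frac{3652}{31} = - \frac{2505}{31}$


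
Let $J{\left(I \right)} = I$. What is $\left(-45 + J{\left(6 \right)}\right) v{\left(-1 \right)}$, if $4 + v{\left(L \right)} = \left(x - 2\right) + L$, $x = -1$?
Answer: $312$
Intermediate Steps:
$v{\left(L \right)} = -7 + L$ ($v{\left(L \right)} = -4 + \left(\left(-1 - 2\right) + L\right) = -4 + \left(-3 + L\right) = -7 + L$)
$\left(-45 + J{\left(6 \right)}\right) v{\left(-1 \right)} = \left(-45 + 6\right) \left(-7 - 1\right) = \left(-39\right) \left(-8\right) = 312$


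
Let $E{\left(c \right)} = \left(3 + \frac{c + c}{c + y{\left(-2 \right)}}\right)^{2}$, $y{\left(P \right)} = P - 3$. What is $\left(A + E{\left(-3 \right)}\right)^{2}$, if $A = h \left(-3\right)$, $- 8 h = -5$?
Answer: $\frac{38025}{256} \approx 148.54$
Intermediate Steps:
$h = \frac{5}{8}$ ($h = \left(- \frac{1}{8}\right) \left(-5\right) = \frac{5}{8} \approx 0.625$)
$A = - \frac{15}{8}$ ($A = \frac{5}{8} \left(-3\right) = - \frac{15}{8} \approx -1.875$)
$y{\left(P \right)} = -3 + P$ ($y{\left(P \right)} = P - 3 = -3 + P$)
$E{\left(c \right)} = \left(3 + \frac{2 c}{-5 + c}\right)^{2}$ ($E{\left(c \right)} = \left(3 + \frac{c + c}{c - 5}\right)^{2} = \left(3 + \frac{2 c}{c - 5}\right)^{2} = \left(3 + \frac{2 c}{-5 + c}\right)^{2}$)
$\left(A + E{\left(-3 \right)}\right)^{2} = \left(- \frac{15}{8} + \frac{25 \left(-3 - 3\right)^{2}}{\left(-5 - 3\right)^{2}}\right)^{2} = \left(- \frac{15}{8} + \frac{25 \left(-6\right)^{2}}{64}\right)^{2} = \left(- \frac{15}{8} + 25 \cdot \frac{1}{64} \cdot 36\right)^{2} = \left(- \frac{15}{8} + \frac{225}{16}\right)^{2} = \left(\frac{195}{16}\right)^{2} = \frac{38025}{256}$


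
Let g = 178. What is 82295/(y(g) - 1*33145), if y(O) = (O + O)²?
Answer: 82295/93591 ≈ 0.87930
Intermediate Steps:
y(O) = 4*O² (y(O) = (2*O)² = 4*O²)
82295/(y(g) - 1*33145) = 82295/(4*178² - 1*33145) = 82295/(4*31684 - 33145) = 82295/(126736 - 33145) = 82295/93591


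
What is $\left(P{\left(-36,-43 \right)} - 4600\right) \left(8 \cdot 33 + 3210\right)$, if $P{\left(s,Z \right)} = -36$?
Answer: $-16105464$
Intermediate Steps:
$\left(P{\left(-36,-43 \right)} - 4600\right) \left(8 \cdot 33 + 3210\right) = \left(-36 - 4600\right) \left(8 \cdot 33 + 3210\right) = - 4636 \left(264 + 3210\right) = \left(-4636\right) 3474 = -16105464$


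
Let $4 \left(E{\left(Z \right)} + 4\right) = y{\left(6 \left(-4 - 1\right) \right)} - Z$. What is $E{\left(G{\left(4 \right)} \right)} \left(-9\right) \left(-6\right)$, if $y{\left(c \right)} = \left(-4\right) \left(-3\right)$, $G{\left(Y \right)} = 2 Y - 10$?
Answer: $-27$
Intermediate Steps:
$G{\left(Y \right)} = -10 + 2 Y$ ($G{\left(Y \right)} = 2 Y - 10 = -10 + 2 Y$)
$y{\left(c \right)} = 12$
$E{\left(Z \right)} = -1 - \frac{Z}{4}$ ($E{\left(Z \right)} = -4 + \frac{12 - Z}{4} = -4 - \left(-3 + \frac{Z}{4}\right) = -1 - \frac{Z}{4}$)
$E{\left(G{\left(4 \right)} \right)} \left(-9\right) \left(-6\right) = \left(-1 - \frac{-10 + 2 \cdot 4}{4}\right) \left(-9\right) \left(-6\right) = \left(-1 - \frac{-10 + 8}{4}\right) \left(-9\right) \left(-6\right) = \left(-1 - - \frac{1}{2}\right) \left(-9\right) \left(-6\right) = \left(-1 + \frac{1}{2}\right) \left(-9\right) \left(-6\right) = \left(- \frac{1}{2}\right) \left(-9\right) \left(-6\right) = \frac{9}{2} \left(-6\right) = -27$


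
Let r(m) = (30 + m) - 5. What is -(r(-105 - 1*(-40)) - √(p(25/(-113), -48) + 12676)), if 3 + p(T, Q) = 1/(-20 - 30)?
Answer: 40 + √1267298/10 ≈ 152.57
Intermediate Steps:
p(T, Q) = -151/50 (p(T, Q) = -3 + 1/(-20 - 30) = -3 + 1/(-50) = -3 - 1/50 = -151/50)
r(m) = 25 + m
-(r(-105 - 1*(-40)) - √(p(25/(-113), -48) + 12676)) = -((25 + (-105 - 1*(-40))) - √(-151/50 + 12676)) = -((25 + (-105 + 40)) - √(633649/50)) = -((25 - 65) - √1267298/10) = -(-40 - √1267298/10) = 40 + √1267298/10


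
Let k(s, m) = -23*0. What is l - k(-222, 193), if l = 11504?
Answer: 11504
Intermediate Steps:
k(s, m) = 0
l - k(-222, 193) = 11504 - 1*0 = 11504 + 0 = 11504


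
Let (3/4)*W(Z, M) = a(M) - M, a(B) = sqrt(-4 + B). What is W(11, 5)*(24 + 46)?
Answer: -1120/3 ≈ -373.33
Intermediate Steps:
W(Z, M) = -4*M/3 + 4*sqrt(-4 + M)/3 (W(Z, M) = 4*(sqrt(-4 + M) - M)/3 = -4*M/3 + 4*sqrt(-4 + M)/3)
W(11, 5)*(24 + 46) = (-4/3*5 + 4*sqrt(-4 + 5)/3)*(24 + 46) = (-20/3 + 4*sqrt(1)/3)*70 = (-20/3 + (4/3)*1)*70 = (-20/3 + 4/3)*70 = -16/3*70 = -1120/3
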